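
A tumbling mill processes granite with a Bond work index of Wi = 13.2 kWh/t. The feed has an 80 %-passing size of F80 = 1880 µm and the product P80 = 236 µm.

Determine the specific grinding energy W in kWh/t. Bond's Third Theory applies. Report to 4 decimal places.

W = 5.5481 kWh/t

W = 10·Wi·[P80^(−½) − F80^(−½)]
1/√236 = 0.065094;  1/√1880 = 0.023063
W = 10·13.2·(0.065094 − 0.023063) = 5.5481 kWh/t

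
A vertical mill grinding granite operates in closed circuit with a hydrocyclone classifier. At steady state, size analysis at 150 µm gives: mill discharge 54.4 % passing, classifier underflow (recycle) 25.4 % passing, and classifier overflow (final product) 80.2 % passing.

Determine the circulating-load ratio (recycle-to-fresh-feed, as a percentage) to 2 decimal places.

Mass balance on the −150 µm fraction:
(1+r)d = ru + o → r = (o−d)/(d−u)
r = (80.2 − 54.4)/(54.4 − 25.4) = 25.8/29.0 = 0.8897
CL = 100·r = 88.97 %

CL = 88.97 %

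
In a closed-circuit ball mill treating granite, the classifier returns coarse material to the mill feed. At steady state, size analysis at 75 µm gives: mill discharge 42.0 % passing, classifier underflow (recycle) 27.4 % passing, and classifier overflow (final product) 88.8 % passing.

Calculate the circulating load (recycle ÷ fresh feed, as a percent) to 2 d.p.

Two-product formula at 75 µm:
(1+r)·d = r·u + o ⇒ r = (o−d)/(d−u)
r = (88.8 − 42.0)/(42.0 − 27.4) = 46.8/14.6 = 3.2055
CL = 100·r = 320.55 %

CL = 320.55 %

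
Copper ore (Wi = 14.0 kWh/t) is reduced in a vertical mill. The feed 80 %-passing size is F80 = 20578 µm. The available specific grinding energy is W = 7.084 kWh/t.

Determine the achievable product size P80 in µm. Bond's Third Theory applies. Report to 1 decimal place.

P80 = 301.7 µm

W = 10 Wi / √P80 − 10 Wi / √F80
1/√P80 = 1/√F80 + W/(10·Wi)
  = 7.0840/(10·14.0) + 1/√20578 = 0.050600 + 0.006971 = 0.057571
P80 = (1/0.057571)² = 17.3698² = 301.71 µm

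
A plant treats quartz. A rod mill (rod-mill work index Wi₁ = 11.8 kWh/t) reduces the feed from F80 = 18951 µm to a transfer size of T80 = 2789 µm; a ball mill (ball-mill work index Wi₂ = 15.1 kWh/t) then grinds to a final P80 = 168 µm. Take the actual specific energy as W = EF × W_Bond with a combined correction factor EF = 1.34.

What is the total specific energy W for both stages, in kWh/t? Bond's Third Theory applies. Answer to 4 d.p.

W = 10·Wi·[P80^(−½) − F80^(−½)]
Stage 1 (18951→2789 µm, Wi₁=11.8): W₁ = 10·11.8·(0.018935 − 0.007264) = 1.3772 kWh/t
Stage 2 (2789→168 µm, Wi₂=15.1): W₂ = 10·15.1·(0.077152 − 0.018935) = 8.7906 kWh/t
W = W₁ + W₂ = 1.3772 + 8.7906 = 10.1679 kWh/t
W_actual = 1.34 × 10.1679 = 13.6249 kWh/t

W = 13.6249 kWh/t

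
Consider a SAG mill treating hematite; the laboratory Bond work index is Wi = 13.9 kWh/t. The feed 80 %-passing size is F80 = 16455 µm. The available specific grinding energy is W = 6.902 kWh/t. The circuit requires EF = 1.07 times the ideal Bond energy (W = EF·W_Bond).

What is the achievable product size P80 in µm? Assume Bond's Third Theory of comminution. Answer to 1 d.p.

W = 10 Wi (1/√P80 − 1/√F80)  [Bond]
W_Bond = W / EF = 6.902 / 1.07 = 6.4505 kWh/t
P80^-0.5 = F80^-0.5 + W_Bond/(10 Wi)
  = 6.4505/(10·13.9) + 1/√16455 = 0.046406 + 0.007796 = 0.054202
P80 = (1/0.054202)² = 18.4495² = 340.39 µm

P80 = 340.4 µm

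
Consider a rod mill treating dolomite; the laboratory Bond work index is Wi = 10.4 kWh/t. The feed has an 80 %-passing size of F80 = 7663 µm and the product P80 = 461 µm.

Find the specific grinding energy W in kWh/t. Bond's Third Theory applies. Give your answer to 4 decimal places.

W = 3.6557 kWh/t

W = 10·Wi·[P80^(−½) − F80^(−½)]
1/√461 = 0.046575;  1/√7663 = 0.011424
W = 10·10.4·(0.046575 − 0.011424) = 3.6557 kWh/t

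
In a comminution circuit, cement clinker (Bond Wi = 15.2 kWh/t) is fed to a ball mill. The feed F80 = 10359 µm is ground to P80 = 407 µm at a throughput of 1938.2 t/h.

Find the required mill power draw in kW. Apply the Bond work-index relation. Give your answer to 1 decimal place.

W = 10·Wi·(P80^(-½) − F80^(-½))
W = 10·15.2·(1/√407 − 1/√10359) = 10·15.2·(0.039743) = 6.0409 kWh/t
Power = W × throughput = 6.0409 kWh/t × 1938.2 t/h = 11708.5 kW

P = 11708.5 kW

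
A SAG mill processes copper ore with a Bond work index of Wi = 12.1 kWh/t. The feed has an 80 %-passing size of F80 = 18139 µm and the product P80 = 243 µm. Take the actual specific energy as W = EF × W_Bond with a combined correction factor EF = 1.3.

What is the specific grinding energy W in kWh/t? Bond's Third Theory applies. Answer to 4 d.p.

W = 8.9229 kWh/t

W = 10 Wi (1/√P80 − 1/√F80)  [Bond]
1/√243 = 0.064150;  1/√18139 = 0.007425
W = 10·12.1·(0.064150 − 0.007425) = 6.8637 kWh/t
Apply correction: 6.8637 × 1.3 = 8.9229 kWh/t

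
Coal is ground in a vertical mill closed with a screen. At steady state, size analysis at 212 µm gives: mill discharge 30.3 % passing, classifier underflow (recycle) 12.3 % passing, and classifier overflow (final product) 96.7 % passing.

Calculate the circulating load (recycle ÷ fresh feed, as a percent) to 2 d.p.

Classifier node, passing 212 µm:
(1+r)d = ru + o → r = (o−d)/(d−u)
r = (96.7 − 30.3)/(30.3 − 12.3) = 66.4/18.0 = 3.6889
CL = 100·r = 368.89 %

CL = 368.89 %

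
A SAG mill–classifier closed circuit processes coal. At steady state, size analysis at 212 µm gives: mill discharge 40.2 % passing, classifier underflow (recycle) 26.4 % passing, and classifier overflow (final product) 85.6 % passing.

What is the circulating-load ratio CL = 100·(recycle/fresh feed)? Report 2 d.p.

Mass balance on the −212 µm fraction:
(1+r)d = ru + o → r = (o−d)/(d−u)
r = (85.6 − 40.2)/(40.2 − 26.4) = 45.4/13.8 = 3.2899
CL = 100·r = 328.99 %

CL = 328.99 %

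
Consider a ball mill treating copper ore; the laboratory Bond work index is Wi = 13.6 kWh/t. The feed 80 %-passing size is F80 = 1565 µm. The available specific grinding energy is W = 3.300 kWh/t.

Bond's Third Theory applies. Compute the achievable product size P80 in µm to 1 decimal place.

P80 = 407.4 µm

W = 10 Wi / √P80 − 10 Wi / √F80
P80^(−½) = W/(10 Wi) + F80^(−½)
  = 3.3000/(10·13.6) + 1/√1565 = 0.024265 + 0.025278 = 0.049543
P80 = (1/0.049543)² = 20.1846² = 407.42 µm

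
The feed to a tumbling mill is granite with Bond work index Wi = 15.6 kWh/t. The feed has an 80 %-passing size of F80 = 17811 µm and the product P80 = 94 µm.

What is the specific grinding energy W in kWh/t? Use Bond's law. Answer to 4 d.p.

W = 10 Wi (P80^-0.5 − F80^-0.5)
1/√94 = 0.103142;  1/√17811 = 0.007493
W = 10·15.6·(0.103142 − 0.007493) = 14.9213 kWh/t

W = 14.9213 kWh/t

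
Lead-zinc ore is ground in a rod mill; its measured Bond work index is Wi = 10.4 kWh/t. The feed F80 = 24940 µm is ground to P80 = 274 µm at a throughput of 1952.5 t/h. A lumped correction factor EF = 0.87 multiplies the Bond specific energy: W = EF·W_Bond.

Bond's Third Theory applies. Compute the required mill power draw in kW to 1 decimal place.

W = 10·Wi·[P80^(−½) − F80^(−½)]
W = 10·10.4·(1/√274 − 1/√24940) = 10·10.4·(0.054080) = 5.6243 kWh/t
Corrected W = EF·W_Bond = 0.87·5.6243 = 4.8932 kWh/t
P = W·T = 4.8932·1952.5 = 9553.9 kW

P = 9553.9 kW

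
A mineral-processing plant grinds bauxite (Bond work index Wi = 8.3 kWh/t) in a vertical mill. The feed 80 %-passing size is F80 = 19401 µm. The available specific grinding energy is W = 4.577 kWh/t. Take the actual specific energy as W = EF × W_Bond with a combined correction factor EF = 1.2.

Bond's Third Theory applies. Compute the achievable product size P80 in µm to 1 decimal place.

W = 10 Wi / √P80 − 10 Wi / √F80
W_Bond = W / EF = 4.577 / 1.2 = 3.8142 kWh/t
1/√P80 = 1/√F80 + W_Bond/(10·Wi)
  = 3.8142/(10·8.3) + 1/√19401 = 0.045954 + 0.007179 = 0.053133
P80 = (1/0.053133)² = 18.8206² = 354.22 µm

P80 = 354.2 µm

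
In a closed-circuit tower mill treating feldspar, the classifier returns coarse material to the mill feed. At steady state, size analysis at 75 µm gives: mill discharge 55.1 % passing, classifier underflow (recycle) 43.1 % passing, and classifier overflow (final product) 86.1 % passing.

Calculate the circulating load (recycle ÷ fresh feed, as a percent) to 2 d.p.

Mass balance on the −75 µm fraction:
d + r·d = r·u + o → r(d−u) = o−d
r = (86.1 − 55.1)/(55.1 − 43.1) = 31.0/12.0 = 2.5833
CL = 100·r = 258.33 %

CL = 258.33 %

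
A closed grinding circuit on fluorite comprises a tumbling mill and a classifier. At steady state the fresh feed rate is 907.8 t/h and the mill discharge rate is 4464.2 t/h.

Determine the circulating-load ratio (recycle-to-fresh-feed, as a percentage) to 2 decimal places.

M = F + R at steady state, so:
R = M − F = 4464.2 − 907.8 = 3556.4 t/h
CL = 100·R/F = 100·3556.4/907.8 = 391.76 %

CL = 391.76 %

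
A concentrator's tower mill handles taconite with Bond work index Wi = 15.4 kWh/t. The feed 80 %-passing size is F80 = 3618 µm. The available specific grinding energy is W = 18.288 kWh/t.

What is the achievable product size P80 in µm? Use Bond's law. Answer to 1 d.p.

P80 = 54.6 µm

W = 10 Wi (1/√P80 − 1/√F80)  [Bond]
1/√P80 = 1/√F80 + W/(10·Wi)
  = 18.2880/(10·15.4) + 1/√3618 = 0.118753 + 0.016625 = 0.135378
P80 = (1/0.135378)² = 7.3867² = 54.56 µm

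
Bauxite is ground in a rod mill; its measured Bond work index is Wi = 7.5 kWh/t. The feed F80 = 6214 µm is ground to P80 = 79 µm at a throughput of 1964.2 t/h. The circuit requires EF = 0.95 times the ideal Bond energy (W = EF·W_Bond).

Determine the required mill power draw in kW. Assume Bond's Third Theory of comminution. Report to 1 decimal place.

W_Bond = 10·Wi·(1/√P₈₀ − 1/√F₈₀)
W = 10·7.5·(1/√79 − 1/√6214) = 10·7.5·(0.099823) = 7.4867 kWh/t
With EF = 0.95: W = 7.4867·0.95 = 7.1124 kWh/t
P = W·T = 7.1124·1964.2 = 13970.2 kW

P = 13970.2 kW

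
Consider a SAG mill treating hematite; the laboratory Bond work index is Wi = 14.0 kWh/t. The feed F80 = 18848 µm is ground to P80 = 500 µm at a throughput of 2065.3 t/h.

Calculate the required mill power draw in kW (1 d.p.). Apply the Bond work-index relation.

W_Bond = 10·Wi·(1/√P₈₀ − 1/√F₈₀)
W = 10·14.0·(1/√500 − 1/√18848) = 10·14.0·(0.037437) = 5.2412 kWh/t
P = W·T = 5.2412·2065.3 = 10824.7 kW

P = 10824.7 kW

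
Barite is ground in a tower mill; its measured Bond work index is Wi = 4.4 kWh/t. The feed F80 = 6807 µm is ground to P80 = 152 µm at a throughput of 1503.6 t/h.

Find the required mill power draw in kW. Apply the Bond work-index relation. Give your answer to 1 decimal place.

Bond: W = 10·Wi·(1/√P80 − 1/√F80)
W = 10·4.4·(1/√152 − 1/√6807) = 10·4.4·(0.068990) = 3.0356 kWh/t
P_mill = W·ṁ = 3.0356·1503.6 = 4564.3 kW

P = 4564.3 kW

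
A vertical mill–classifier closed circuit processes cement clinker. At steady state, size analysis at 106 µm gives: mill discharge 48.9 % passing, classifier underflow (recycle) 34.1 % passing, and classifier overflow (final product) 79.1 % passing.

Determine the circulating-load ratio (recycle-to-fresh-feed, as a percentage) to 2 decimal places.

Let r = R/F. Size balance at 106 µm:
Fd + Rd = Ru + Fo ⇒ R/F = (o−d)/(d−u)
r = (79.1 − 48.9)/(48.9 − 34.1) = 30.2/14.8 = 2.0405
CL = 100·r = 204.05 %

CL = 204.05 %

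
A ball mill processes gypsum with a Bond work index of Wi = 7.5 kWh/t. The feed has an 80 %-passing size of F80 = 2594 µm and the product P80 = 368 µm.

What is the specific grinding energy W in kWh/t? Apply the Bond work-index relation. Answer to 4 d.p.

W = 2.4371 kWh/t

W = 10 Wi (P80^-0.5 − F80^-0.5)
1/√368 = 0.052129;  1/√2594 = 0.019634
W = 10·7.5·(0.052129 − 0.019634) = 2.4371 kWh/t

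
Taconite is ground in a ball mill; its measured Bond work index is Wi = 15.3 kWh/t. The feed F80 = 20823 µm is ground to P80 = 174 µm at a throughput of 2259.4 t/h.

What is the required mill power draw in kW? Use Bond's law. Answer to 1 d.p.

W = 10·Wi·(P80^(-½) − F80^(-½))
W = 10·15.3·(1/√174 − 1/√20823) = 10·15.3·(0.068880) = 10.5386 kWh/t
P = W·T = 10.5386·2259.4 = 23811.0 kW

P = 23811.0 kW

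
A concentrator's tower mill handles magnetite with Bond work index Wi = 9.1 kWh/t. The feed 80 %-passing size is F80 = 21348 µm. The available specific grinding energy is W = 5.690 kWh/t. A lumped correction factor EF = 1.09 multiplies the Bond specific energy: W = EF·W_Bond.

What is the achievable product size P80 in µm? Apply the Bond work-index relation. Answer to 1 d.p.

W = 10·Wi·(P80^(-½) − F80^(-½))
W_Bond = W / EF = 5.690 / 1.09 = 5.2202 kWh/t
P80^-0.5 = F80^-0.5 + W_Bond/(10 Wi)
  = 5.2202/(10·9.1) + 1/√21348 = 0.057365 + 0.006844 = 0.064209
P80 = (1/0.064209)² = 15.5742² = 242.56 µm

P80 = 242.6 µm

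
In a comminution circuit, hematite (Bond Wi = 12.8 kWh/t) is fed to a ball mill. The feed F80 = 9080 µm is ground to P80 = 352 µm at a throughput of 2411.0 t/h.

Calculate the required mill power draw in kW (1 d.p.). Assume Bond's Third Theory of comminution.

P = 13210.2 kW

W = 10 Wi / √P80 − 10 Wi / √F80
W = 10·12.8·(1/√352 − 1/√9080) = 10·12.8·(0.042806) = 5.4791 kWh/t
P_mill = W·ṁ = 5.4791·2411.0 = 13210.2 kW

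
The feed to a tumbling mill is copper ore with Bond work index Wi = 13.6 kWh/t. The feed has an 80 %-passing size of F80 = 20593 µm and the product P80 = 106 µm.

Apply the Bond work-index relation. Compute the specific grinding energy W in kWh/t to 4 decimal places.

W_Bond = 10·Wi·(1/√P₈₀ − 1/√F₈₀)
1/√106 = 0.097129;  1/√20593 = 0.006969
W = 10·13.6·(0.097129 − 0.006969) = 12.2618 kWh/t

W = 12.2618 kWh/t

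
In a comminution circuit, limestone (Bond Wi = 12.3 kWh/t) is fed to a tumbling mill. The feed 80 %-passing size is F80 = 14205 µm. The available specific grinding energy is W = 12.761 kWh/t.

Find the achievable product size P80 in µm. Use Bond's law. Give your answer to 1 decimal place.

Bond:  W = 10 Wi (1/√P − 1/√F)
⇒ 1/√P80 = W/(10·Wi) + 1/√F80
  = 12.7610/(10·12.3) + 1/√14205 = 0.103748 + 0.008390 = 0.112138
P80 = (1/0.112138)² = 8.9176² = 79.52 µm

P80 = 79.5 µm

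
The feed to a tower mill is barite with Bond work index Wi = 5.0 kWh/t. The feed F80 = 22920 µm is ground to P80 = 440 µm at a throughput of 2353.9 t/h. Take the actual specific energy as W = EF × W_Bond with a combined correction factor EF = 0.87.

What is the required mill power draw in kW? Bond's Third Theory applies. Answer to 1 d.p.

P = 4205.1 kW

Bond: W = 10·Wi·(1/√P80 − 1/√F80)
W = 10·5.0·(1/√440 − 1/√22920) = 10·5.0·(0.041068) = 2.0534 kWh/t
Apply correction: 2.0534 × 0.87 = 1.7865 kWh/t
Mill draw = 1.7865 × 2353.9 = 4205.1 kW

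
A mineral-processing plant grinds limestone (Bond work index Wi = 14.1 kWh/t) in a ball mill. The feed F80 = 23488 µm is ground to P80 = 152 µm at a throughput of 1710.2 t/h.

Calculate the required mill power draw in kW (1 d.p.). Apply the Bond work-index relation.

P = 17985.5 kW

W = 10 Wi (P80^-0.5 − F80^-0.5)
W = 10·14.1·(1/√152 − 1/√23488) = 10·14.1·(0.074586) = 10.5166 kWh/t
Mill draw = 10.5166 × 1710.2 = 17985.5 kW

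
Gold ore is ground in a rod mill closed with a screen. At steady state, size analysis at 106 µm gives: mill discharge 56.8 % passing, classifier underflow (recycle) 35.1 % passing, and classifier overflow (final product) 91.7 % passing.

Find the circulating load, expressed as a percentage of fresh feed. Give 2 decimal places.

CL = 160.83 %

Classifier node, passing 106 µm:
Fd + Rd = Ru + Fo ⇒ R/F = (o−d)/(d−u)
r = (91.7 − 56.8)/(56.8 − 35.1) = 34.9/21.7 = 1.6083
CL = 100·r = 160.83 %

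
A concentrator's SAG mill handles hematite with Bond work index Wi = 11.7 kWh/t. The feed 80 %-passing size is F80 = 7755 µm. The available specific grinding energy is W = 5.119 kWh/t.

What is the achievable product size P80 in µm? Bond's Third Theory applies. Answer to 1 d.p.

W_Bond = 10·Wi·(1/√P₈₀ − 1/√F₈₀)
⇒ 1/√P80 = W/(10 Wi) + 1/√F80
  = 5.1190/(10·11.7) + 1/√7755 = 0.043752 + 0.011356 = 0.055108
P80 = (1/0.055108)² = 18.1463² = 329.29 µm

P80 = 329.3 µm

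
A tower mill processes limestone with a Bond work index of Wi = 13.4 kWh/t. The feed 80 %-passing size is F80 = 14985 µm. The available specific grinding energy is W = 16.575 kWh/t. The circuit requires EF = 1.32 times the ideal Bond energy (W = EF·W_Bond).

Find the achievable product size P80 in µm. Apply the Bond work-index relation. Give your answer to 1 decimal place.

W = 10·Wi·[P80^(−½) − F80^(−½)]
W_Bond = W / EF = 16.575 / 1.32 = 12.5568 kWh/t
1/√P80 = 1/√F80 + W_Bond/(10·Wi)
  = 12.5568/(10·13.4) + 1/√14985 = 0.093708 + 0.008169 = 0.101877
P80 = (1/0.101877)² = 9.8158² = 96.35 µm

P80 = 96.3 µm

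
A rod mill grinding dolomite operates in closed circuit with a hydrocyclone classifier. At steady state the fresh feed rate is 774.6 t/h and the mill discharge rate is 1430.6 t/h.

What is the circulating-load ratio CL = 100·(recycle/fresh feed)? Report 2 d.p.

CL = 84.69 %

Steady state: M = F + R.
R = M − F = 1430.6 − 774.6 = 656.0 t/h
CL = 100·R/F = 100·656.0/774.6 = 84.69 %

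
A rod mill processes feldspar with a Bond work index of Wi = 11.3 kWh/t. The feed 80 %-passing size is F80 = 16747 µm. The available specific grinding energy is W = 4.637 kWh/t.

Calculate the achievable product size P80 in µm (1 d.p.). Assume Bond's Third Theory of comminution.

P80 = 420.6 µm

W = 10·Wi·[P80^(−½) − F80^(−½)]
⇒ 1/√P80 = W/(10·Wi) + 1/√F80
  = 4.6370/(10·11.3) + 1/√16747 = 0.041035 + 0.007727 = 0.048763
P80 = (1/0.048763)² = 20.5075² = 420.56 µm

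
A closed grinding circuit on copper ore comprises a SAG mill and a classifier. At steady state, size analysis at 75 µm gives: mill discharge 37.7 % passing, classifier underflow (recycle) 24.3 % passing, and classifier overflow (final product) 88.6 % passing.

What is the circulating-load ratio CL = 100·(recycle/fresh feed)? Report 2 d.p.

Let r = R/F. Size balance at 75 µm:
d + r·d = r·u + o → r(d−u) = o−d
r = (88.6 − 37.7)/(37.7 − 24.3) = 50.9/13.4 = 3.7985
CL = 100·r = 379.85 %

CL = 379.85 %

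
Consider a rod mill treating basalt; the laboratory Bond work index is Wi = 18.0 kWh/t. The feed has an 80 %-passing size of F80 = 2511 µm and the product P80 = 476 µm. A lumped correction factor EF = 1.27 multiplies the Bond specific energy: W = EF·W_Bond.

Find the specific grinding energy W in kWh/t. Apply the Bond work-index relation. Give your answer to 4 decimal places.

Bond: W = 10·Wi·(1/√P80 − 1/√F80)
1/√476 = 0.045835;  1/√2511 = 0.019956
W = 10·18.0·(0.045835 − 0.019956) = 4.6582 kWh/t
With EF = 1.27: W = 4.6582·1.27 = 5.9159 kWh/t

W = 5.9159 kWh/t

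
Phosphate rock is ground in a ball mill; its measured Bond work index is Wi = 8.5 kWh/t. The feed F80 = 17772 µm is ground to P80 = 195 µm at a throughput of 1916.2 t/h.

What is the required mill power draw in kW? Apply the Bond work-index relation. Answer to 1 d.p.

Bond: W = 10·Wi·(1/√P80 − 1/√F80)
W = 10·8.5·(1/√195 − 1/√17772) = 10·8.5·(0.064110) = 5.4494 kWh/t
P_mill = W·ṁ = 5.4494·1916.2 = 10442.1 kW

P = 10442.1 kW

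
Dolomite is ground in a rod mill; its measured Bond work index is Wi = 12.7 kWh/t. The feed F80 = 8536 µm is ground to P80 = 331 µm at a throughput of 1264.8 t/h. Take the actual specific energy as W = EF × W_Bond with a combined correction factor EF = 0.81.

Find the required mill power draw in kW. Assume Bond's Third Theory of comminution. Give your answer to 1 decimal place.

W_Bond = 10·Wi·(1/√P₈₀ − 1/√F₈₀)
W = 10·12.7·(1/√331 − 1/√8536) = 10·12.7·(0.044141) = 5.6060 kWh/t
Apply correction: 5.6060 × 0.81 = 4.5408 kWh/t
P = W·T = 4.5408·1264.8 = 5743.2 kW

P = 5743.2 kW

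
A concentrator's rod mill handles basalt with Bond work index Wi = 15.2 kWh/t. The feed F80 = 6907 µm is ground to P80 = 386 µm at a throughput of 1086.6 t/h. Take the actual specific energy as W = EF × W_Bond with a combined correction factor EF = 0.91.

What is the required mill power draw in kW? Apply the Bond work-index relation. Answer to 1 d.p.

Bond:  W = 10 Wi (1/√P − 1/√F)
W = 10·15.2·(1/√386 − 1/√6907) = 10·15.2·(0.038866) = 5.9077 kWh/t
Apply correction: 5.9077 × 0.91 = 5.3760 kWh/t
P = W·T = 5.3760·1086.6 = 5841.5 kW

P = 5841.5 kW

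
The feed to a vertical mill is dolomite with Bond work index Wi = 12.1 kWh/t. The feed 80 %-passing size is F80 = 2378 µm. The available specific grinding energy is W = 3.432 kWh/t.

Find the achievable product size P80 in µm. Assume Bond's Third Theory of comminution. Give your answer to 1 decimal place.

Bond: W = 10·Wi·(1/√P80 − 1/√F80)
P80^(−½) = W/(10 Wi) + F80^(−½)
  = 3.4320/(10·12.1) + 1/√2378 = 0.028364 + 0.020507 = 0.048870
P80 = (1/0.048870)² = 20.4623² = 418.71 µm

P80 = 418.7 µm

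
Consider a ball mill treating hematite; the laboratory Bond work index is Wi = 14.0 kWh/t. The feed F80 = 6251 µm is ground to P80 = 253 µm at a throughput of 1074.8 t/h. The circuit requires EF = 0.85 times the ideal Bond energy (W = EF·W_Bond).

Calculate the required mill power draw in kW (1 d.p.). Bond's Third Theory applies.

W = 10·Wi·[P80^(−½) − F80^(−½)]
W = 10·14.0·(1/√253 − 1/√6251) = 10·14.0·(0.050221) = 7.0310 kWh/t
With EF = 0.85: W = 7.0310·0.85 = 5.9763 kWh/t
P = W·T = 5.9763·1074.8 = 6423.4 kW

P = 6423.4 kW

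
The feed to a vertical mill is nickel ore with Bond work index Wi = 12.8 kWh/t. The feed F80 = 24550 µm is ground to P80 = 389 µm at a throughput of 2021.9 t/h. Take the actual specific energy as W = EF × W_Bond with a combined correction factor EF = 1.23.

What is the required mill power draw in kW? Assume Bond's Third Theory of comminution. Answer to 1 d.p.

W = 10·Wi·[P80^(−½) − F80^(−½)]
W = 10·12.8·(1/√389 − 1/√24550) = 10·12.8·(0.044320) = 5.6729 kWh/t
Corrected W = EF·W_Bond = 1.23·5.6729 = 6.9777 kWh/t
Mill draw = 6.9777 × 2021.9 = 14108.2 kW

P = 14108.2 kW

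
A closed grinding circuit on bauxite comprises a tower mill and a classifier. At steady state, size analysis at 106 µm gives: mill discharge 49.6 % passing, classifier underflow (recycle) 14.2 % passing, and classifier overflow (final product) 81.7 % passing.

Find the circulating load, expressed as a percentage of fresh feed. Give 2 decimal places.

Let r = R/F. Size balance at 106 µm:
r = (o − d)/(d − u)
r = (81.7 − 49.6)/(49.6 − 14.2) = 32.1/35.4 = 0.9068
CL = 100·r = 90.68 %

CL = 90.68 %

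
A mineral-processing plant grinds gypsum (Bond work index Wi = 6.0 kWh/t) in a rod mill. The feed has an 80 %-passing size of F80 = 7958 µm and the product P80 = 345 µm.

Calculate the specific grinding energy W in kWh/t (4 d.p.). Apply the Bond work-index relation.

W = 2.5577 kWh/t

W = 10·Wi·(P80^(-½) − F80^(-½))
1/√345 = 0.053838;  1/√7958 = 0.011210
W = 10·6.0·(0.053838 − 0.011210) = 2.5577 kWh/t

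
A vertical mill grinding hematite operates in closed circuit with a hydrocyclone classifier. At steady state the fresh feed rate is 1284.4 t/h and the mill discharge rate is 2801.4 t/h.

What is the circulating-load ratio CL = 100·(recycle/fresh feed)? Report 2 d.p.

Mill node: discharge = fresh + recycle.
R = M − F = 2801.4 − 1284.4 = 1517.0 t/h
CL = 100·R/F = 100·1517.0/1284.4 = 118.11 %

CL = 118.11 %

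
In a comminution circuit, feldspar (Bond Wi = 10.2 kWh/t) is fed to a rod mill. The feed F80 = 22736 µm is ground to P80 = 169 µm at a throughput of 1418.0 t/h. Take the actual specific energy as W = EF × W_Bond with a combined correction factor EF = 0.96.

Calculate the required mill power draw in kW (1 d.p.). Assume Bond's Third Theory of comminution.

Bond:  W = 10 Wi (1/√P − 1/√F)
W = 10·10.2·(1/√169 − 1/√22736) = 10·10.2·(0.070291) = 7.1697 kWh/t
W_actual = 0.96 × 7.1697 = 6.8829 kWh/t
P_mill = W·ṁ = 6.8829·1418.0 = 9760.0 kW

P = 9760.0 kW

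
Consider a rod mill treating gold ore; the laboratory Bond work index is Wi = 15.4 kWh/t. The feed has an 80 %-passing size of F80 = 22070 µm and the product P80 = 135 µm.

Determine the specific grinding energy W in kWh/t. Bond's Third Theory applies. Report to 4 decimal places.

W = 10 Wi (P80^-0.5 − F80^-0.5)
1/√135 = 0.086066;  1/√22070 = 0.006731
W = 10·15.4·(0.086066 − 0.006731) = 12.2176 kWh/t

W = 12.2176 kWh/t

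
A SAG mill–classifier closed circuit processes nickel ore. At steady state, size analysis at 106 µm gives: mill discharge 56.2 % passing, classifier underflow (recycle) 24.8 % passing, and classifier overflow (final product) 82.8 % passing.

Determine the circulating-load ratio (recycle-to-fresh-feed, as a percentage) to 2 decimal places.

CL = 84.71 %

Classifier node, passing 106 µm:
(1+r)·d = r·u + o ⇒ r = (o−d)/(d−u)
r = (82.8 − 56.2)/(56.2 − 24.8) = 26.6/31.4 = 0.8471
CL = 100·r = 84.71 %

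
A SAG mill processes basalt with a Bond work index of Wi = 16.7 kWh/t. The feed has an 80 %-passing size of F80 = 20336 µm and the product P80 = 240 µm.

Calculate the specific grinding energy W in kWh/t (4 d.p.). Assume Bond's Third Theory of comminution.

W = 9.6087 kWh/t

W = 10 Wi (1/√P80 − 1/√F80)  [Bond]
1/√240 = 0.064550;  1/√20336 = 0.007012
W = 10·16.7·(0.064550 − 0.007012) = 9.6087 kWh/t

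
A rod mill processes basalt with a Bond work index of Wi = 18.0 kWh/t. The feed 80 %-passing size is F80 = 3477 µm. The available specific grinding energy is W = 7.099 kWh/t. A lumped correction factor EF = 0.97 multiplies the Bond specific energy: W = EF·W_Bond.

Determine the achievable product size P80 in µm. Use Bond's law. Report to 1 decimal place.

P80 = 301.2 µm

Bond:  W = 10 Wi (1/√P − 1/√F)
W_Bond = W / EF = 7.099 / 0.97 = 7.3186 kWh/t
⇒ 1/√P80 = W_Bond/(10 Wi) + 1/√F80
  = 7.3186/(10·18.0) + 1/√3477 = 0.040659 + 0.016959 = 0.057618
P80 = (1/0.057618)² = 17.3558² = 301.22 µm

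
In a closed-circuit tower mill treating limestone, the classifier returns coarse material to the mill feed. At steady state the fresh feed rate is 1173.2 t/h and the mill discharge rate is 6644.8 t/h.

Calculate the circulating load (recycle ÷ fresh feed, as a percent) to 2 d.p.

CL = 466.38 %

Discharge = new feed + return, hence
R = M − F = 6644.8 − 1173.2 = 5471.6 t/h
CL = 100·R/F = 100·5471.6/1173.2 = 466.38 %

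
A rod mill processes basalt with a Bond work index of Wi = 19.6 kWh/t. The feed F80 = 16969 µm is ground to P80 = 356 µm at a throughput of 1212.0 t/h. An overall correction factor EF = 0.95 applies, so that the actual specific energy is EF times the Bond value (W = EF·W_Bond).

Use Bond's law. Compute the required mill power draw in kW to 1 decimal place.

P = 10228.3 kW

W = 10·Wi·[P80^(−½) − F80^(−½)]
W = 10·19.6·(1/√356 − 1/√16969) = 10·19.6·(0.045323) = 8.8834 kWh/t
W_actual = 0.95 × 8.8834 = 8.4392 kWh/t
Mill draw = 8.4392 × 1212.0 = 10228.3 kW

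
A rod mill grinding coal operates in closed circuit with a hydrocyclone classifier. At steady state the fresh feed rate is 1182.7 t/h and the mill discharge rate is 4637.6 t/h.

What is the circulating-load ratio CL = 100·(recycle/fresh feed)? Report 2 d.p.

CL = 292.12 %

Mill node: discharge = fresh + recycle.
R = M − F = 4637.6 − 1182.7 = 3454.9 t/h
CL = 100·R/F = 100·3454.9/1182.7 = 292.12 %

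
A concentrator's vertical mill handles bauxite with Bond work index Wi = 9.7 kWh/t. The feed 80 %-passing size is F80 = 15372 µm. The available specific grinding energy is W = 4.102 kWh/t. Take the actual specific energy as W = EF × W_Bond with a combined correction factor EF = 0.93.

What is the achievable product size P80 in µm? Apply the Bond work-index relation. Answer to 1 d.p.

P80 = 348.9 µm

W_Bond = 10·Wi·(1/√P₈₀ − 1/√F₈₀)
W_Bond = W / EF = 4.102 / 0.93 = 4.4108 kWh/t
⇒ 1/√P80 = W_Bond/(10·Wi) + 1/√F80
  = 4.4108/(10·9.7) + 1/√15372 = 0.045472 + 0.008066 = 0.053537
P80 = (1/0.053537)² = 18.6786² = 348.89 µm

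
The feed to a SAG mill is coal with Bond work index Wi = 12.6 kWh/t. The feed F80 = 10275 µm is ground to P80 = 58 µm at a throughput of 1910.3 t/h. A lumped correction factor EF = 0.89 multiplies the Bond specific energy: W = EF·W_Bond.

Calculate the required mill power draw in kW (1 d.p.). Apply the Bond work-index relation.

W = 10 Wi / √P80 − 10 Wi / √F80
W = 10·12.6·(1/√58 − 1/√10275) = 10·12.6·(0.121441) = 15.3016 kWh/t
Apply correction: 15.3016 × 0.89 = 13.6184 kWh/t
P = W·T = 13.6184·1910.3 = 26015.3 kW

P = 26015.3 kW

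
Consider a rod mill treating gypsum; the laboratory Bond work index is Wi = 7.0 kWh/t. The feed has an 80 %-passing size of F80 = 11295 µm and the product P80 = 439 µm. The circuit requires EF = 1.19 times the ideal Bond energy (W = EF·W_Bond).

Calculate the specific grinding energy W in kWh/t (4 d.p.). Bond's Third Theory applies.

W = 10·Wi·[P80^(−½) − F80^(−½)]
1/√439 = 0.047727;  1/√11295 = 0.009409
W = 10·7.0·(0.047727 − 0.009409) = 2.6823 kWh/t
W_actual = 1.19 × 2.6823 = 3.1919 kWh/t

W = 3.1919 kWh/t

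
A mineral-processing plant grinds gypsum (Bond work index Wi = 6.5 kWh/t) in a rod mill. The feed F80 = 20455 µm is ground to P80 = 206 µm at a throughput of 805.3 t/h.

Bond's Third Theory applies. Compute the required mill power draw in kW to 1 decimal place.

P = 3281.0 kW

Bond:  W = 10 Wi (1/√P − 1/√F)
W = 10·6.5·(1/√206 − 1/√20455) = 10·6.5·(0.062681) = 4.0743 kWh/t
P_mill = W·ṁ = 4.0743·805.3 = 3281.0 kW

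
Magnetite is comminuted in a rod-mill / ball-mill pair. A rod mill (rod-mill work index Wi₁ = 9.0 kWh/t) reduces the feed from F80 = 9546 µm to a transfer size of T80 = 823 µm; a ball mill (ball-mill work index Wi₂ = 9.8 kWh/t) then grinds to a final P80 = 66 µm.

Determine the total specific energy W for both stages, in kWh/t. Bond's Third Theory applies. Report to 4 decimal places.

W = 10.8630 kWh/t

W = 10 Wi / √P80 − 10 Wi / √F80
Stage 1 (9546→823 µm, Wi₁=9.0): W₁ = 10·9.0·(0.034858 − 0.010235) = 2.2160 kWh/t
Stage 2 (823→66 µm, Wi₂=9.8): W₂ = 10·9.8·(0.123091 − 0.034858) = 8.6469 kWh/t
W = W₁ + W₂ = 2.2160 + 8.6469 = 10.8630 kWh/t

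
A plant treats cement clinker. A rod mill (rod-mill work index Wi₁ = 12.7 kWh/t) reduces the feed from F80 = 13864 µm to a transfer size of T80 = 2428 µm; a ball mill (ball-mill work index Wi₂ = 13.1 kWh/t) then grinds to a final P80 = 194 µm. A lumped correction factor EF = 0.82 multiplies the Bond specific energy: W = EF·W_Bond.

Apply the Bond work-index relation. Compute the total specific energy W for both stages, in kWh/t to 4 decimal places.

W = 10·Wi·[P80^(−½) − F80^(−½)]
Stage 1 (13864→2428 µm, Wi₁=12.7): W₁ = 10·12.7·(0.020294 − 0.008493) = 1.4988 kWh/t
Stage 2 (2428→194 µm, Wi₂=13.1): W₂ = 10·13.1·(0.071796 − 0.020294) = 6.7467 kWh/t
W = W₁ + W₂ = 1.4988 + 6.7467 = 8.2455 kWh/t
With EF = 0.82: W = 8.2455·0.82 = 6.7613 kWh/t

W = 6.7613 kWh/t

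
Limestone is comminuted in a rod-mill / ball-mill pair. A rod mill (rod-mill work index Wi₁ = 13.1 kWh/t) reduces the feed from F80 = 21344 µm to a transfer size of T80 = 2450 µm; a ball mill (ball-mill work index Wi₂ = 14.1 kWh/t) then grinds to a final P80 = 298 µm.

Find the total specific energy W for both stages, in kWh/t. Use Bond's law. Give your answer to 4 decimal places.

W = 7.0692 kWh/t

W = 10·Wi·(P80^(-½) − F80^(-½))
Stage 1 (21344→2450 µm, Wi₁=13.1): W₁ = 10·13.1·(0.020203 − 0.006845) = 1.7499 kWh/t
Stage 2 (2450→298 µm, Wi₂=14.1): W₂ = 10·14.1·(0.057928 − 0.020203) = 5.3193 kWh/t
W = W₁ + W₂ = 1.7499 + 5.3193 = 7.0692 kWh/t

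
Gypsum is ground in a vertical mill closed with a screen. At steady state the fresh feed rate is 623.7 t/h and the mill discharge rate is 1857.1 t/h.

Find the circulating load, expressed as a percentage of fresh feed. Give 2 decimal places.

CL = 197.76 %

Mill node: discharge = fresh + recycle.
R = M − F = 1857.1 − 623.7 = 1233.4 t/h
CL = 100·R/F = 100·1233.4/623.7 = 197.76 %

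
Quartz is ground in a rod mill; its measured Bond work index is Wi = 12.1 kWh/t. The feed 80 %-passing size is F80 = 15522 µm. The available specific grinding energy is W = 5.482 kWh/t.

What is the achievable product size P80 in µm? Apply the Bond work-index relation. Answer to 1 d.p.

Bond:  W = 10 Wi (1/√P − 1/√F)
⇒ 1/√P80 = W/(10·Wi) + 1/√F80
  = 5.4820/(10·12.1) + 1/√15522 = 0.045306 + 0.008026 = 0.053332
P80 = (1/0.053332)² = 18.7504² = 351.58 µm

P80 = 351.6 µm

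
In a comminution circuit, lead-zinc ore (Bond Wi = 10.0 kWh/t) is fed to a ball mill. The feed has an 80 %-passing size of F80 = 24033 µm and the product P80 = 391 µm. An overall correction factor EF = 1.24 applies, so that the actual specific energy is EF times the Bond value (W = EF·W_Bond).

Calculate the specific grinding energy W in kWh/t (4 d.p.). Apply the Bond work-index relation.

W = 10·Wi·[P80^(−½) − F80^(−½)]
1/√391 = 0.050572;  1/√24033 = 0.006451
W = 10·10.0·(0.050572 − 0.006451) = 4.4122 kWh/t
W_actual = 1.24 × 4.4122 = 5.4711 kWh/t

W = 5.4711 kWh/t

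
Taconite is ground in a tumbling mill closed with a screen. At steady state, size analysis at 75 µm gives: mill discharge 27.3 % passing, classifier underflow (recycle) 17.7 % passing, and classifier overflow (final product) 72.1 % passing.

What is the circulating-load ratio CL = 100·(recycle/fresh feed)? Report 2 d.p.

CL = 466.67 %

Classifier node, passing 75 µm:
Fd + Rd = Ru + Fo ⇒ R/F = (o−d)/(d−u)
r = (72.1 − 27.3)/(27.3 − 17.7) = 44.8/9.6 = 4.6667
CL = 100·r = 466.67 %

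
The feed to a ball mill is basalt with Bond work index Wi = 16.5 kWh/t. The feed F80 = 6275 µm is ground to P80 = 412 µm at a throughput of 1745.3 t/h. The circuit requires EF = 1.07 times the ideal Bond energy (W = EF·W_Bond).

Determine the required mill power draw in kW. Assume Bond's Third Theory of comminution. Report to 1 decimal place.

W = 10 Wi (P80^-0.5 − F80^-0.5)
W = 10·16.5·(1/√412 − 1/√6275) = 10·16.5·(0.036643) = 6.0460 kWh/t
Corrected W = EF·W_Bond = 1.07·6.0460 = 6.4692 kWh/t
Mill draw = 6.4692 × 1745.3 = 11290.8 kW

P = 11290.8 kW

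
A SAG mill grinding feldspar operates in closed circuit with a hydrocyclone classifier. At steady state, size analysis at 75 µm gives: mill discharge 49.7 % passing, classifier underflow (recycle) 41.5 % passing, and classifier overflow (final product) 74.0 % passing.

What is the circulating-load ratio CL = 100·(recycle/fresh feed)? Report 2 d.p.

Balance %-passing 75 µm (r = R/F):
(1+r)d = ru + o → r = (o−d)/(d−u)
r = (74.0 − 49.7)/(49.7 − 41.5) = 24.3/8.2 = 2.9634
CL = 100·r = 296.34 %

CL = 296.34 %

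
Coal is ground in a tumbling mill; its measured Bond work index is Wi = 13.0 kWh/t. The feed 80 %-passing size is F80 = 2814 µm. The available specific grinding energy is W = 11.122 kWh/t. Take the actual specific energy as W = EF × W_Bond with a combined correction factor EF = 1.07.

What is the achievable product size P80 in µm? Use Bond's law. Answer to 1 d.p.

P80 = 102.4 µm

Bond:  W = 10 Wi (1/√P − 1/√F)
W_Bond = W / EF = 11.122 / 1.07 = 10.3944 kWh/t
⇒ 1/√P80 = W_Bond/(10 Wi) + 1/√F80
  = 10.3944/(10·13.0) + 1/√2814 = 0.079957 + 0.018851 = 0.098808
P80 = (1/0.098808)² = 10.1206² = 102.43 µm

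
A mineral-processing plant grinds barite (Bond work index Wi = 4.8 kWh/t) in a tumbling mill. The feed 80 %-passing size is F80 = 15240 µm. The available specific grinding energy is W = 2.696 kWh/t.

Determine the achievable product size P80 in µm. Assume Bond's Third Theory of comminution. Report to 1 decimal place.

P80 = 242.1 µm

Bond:  W = 10 Wi (1/√P − 1/√F)
1/√P80 = 1/√F80 + W/(10·Wi)
  = 2.6960/(10·4.8) + 1/√15240 = 0.056167 + 0.008100 = 0.064267
P80 = (1/0.064267)² = 15.5601² = 242.12 µm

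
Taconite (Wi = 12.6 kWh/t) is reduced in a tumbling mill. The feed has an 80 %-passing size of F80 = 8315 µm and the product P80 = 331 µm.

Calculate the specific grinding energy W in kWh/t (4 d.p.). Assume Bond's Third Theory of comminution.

W = 10·Wi·[P80^(−½) − F80^(−½)]
1/√331 = 0.054965;  1/√8315 = 0.010967
W = 10·12.6·(0.054965 − 0.010967) = 5.5438 kWh/t

W = 5.5438 kWh/t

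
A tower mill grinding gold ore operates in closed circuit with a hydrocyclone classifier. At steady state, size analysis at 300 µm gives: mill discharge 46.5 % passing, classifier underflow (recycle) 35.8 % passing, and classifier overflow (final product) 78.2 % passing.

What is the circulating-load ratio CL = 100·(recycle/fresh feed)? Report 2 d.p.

Classifier node, passing 300 µm:
r = (o − d)/(d − u)
r = (78.2 − 46.5)/(46.5 − 35.8) = 31.7/10.7 = 2.9626
CL = 100·r = 296.26 %

CL = 296.26 %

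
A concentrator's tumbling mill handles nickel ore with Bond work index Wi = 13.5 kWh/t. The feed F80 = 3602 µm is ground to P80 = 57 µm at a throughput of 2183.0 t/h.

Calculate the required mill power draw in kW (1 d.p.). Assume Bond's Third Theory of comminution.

W = 10 Wi (P80^-0.5 − F80^-0.5)
W = 10·13.5·(1/√57 − 1/√3602) = 10·13.5·(0.115791) = 15.6318 kWh/t
Mill draw = 15.6318 × 2183.0 = 34124.2 kW

P = 34124.2 kW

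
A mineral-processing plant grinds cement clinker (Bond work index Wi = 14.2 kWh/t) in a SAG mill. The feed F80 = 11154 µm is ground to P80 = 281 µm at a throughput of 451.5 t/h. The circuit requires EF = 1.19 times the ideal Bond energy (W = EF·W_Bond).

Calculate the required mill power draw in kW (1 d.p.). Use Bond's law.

W = 10 Wi (1/√P80 − 1/√F80)  [Bond]
W = 10·14.2·(1/√281 − 1/√11154) = 10·14.2·(0.050186) = 7.1265 kWh/t
Apply correction: 7.1265 × 1.19 = 8.4805 kWh/t
Mill draw = 8.4805 × 451.5 = 3828.9 kW

P = 3828.9 kW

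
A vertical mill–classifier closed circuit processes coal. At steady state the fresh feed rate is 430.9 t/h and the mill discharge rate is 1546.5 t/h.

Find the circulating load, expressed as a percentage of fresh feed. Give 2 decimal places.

Discharge = new feed + return, hence
R = M − F = 1546.5 − 430.9 = 1115.6 t/h
CL = 100·R/F = 100·1115.6/430.9 = 258.90 %

CL = 258.90 %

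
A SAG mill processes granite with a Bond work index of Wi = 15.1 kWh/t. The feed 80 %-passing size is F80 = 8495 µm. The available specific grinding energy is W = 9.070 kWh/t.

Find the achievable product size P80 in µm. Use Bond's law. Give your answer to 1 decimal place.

P80 = 198.8 µm

W = 10 Wi (1/√P80 − 1/√F80)  [Bond]
⇒ 1/√P80 = W/(10 Wi) + 1/√F80
  = 9.0700/(10·15.1) + 1/√8495 = 0.060066 + 0.010850 = 0.070916
P80 = (1/0.070916)² = 14.1012² = 198.84 µm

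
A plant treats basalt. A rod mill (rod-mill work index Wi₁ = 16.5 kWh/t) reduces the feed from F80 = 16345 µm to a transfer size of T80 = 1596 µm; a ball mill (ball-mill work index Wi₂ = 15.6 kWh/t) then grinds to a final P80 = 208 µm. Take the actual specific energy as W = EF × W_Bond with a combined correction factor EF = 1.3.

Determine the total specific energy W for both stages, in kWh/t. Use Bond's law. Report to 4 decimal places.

Bond: W = 10·Wi·(1/√P80 − 1/√F80)
Stage 1 (16345→1596 µm, Wi₁=16.5): W₁ = 10·16.5·(0.025031 − 0.007822) = 2.8396 kWh/t
Stage 2 (1596→208 µm, Wi₂=15.6): W₂ = 10·15.6·(0.069338 − 0.025031) = 6.9118 kWh/t
W = W₁ + W₂ = 2.8396 + 6.9118 = 9.7513 kWh/t
With EF = 1.3: W = 9.7513·1.3 = 12.6767 kWh/t

W = 12.6767 kWh/t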